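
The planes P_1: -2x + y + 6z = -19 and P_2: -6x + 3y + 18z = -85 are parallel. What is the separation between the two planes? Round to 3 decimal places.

Rescale P_2 by 1/3: -2x + y + 6z = -85/3. Then distance = |-19 − (-85/3)| / √41 ≈ 1.458.

1.458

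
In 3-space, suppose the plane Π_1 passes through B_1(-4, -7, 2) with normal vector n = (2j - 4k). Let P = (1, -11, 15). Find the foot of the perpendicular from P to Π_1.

Π_1: n·r = n·B_1 gives 2y - 4z = -22.
Foot = P − λn with λ = (n·P − d)/|n|² = (-82 − (-22))/20 = -3.
Foot = (1, -11, 15) − (-3)·(0, 2, -4) = (1, -5, 3).

(1, -5, 3)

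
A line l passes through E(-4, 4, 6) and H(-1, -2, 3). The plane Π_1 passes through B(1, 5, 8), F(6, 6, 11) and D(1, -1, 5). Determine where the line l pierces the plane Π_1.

(-2, 0, 4)

A direction vector for l is H − E = (3, -6, -3).
BF = (5, 1, 3), BD = (0, -6, -3); a normal to Π_1 is BF × BD = (15, 15, -30).
Using B: Π_1 has equation 15x + 15y - 30z = -150.
Substitute r = (-4, 4, 6) + t(3, -6, -3) into the plane: -180 + 45t = -150, so t = 2/3.
Intersection: (-4, 4, 6) + (2/3)·(3, -6, -3) = (-2, 0, 4).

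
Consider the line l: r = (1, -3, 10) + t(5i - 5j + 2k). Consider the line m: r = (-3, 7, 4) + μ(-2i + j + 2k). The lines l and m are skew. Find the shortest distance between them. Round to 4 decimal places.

3.2452

Common perpendicular direction n = (5, -5, 2) × (-2, 1, 2) = (-12, -14, -5).
With w = (-3, 7, 4) − (1, -3, 10) = (-4, 10, -6), w · n = -62.
Distance = |w · n| / |n| = |-62| / √365 ≈ 3.2452.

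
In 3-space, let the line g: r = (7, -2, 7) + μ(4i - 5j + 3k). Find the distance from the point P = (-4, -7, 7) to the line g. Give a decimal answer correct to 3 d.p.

11.780

Taking (7, -2, 7) on g with direction v = (4, -5, 3): w = P − (7, -2, 7) = (-11, -5, 0), and w × v = (-15, 33, 75).
Distance = |w × v| / |v| = √6939 / √50 ≈ 11.780.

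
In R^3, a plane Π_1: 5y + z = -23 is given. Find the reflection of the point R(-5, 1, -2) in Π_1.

λ = (n·R − d)/|n|² = (3 − (-23))/26 = 1.
Reflection = R − 2λn = (-5, 1, -2) − 2·(0, 5, 1) = (-5, -9, -4).

(-5, -9, -4)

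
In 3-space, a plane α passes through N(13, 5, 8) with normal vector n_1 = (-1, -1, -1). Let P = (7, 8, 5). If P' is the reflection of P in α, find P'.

(11, 12, 9)

α: n_1·r = n_1·N gives -x - y - z = -26.
λ = (n·P − d)/|n|² = (-20 − (-26))/3 = 2.
Reflection = P − 2λn = (7, 8, 5) − 4·(-1, -1, -1) = (11, 12, 9).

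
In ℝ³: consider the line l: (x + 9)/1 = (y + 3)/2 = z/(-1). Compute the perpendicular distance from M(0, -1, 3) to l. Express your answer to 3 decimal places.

8.794

l has direction (1, 2, -1) through (-9, -3, 0).
Taking (-9, -3, 0) on l with direction v = (1, 2, -1): w = M − (-9, -3, 0) = (9, 2, 3), and w × v = (-8, 12, 16).
Distance = |w × v| / |v| = √464 / √6 ≈ 8.794.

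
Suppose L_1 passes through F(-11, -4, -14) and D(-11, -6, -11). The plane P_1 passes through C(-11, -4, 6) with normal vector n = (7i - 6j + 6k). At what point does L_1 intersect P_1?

(-11, -12, -2)

A direction vector for L_1 is D − F = (0, -2, 3).
P_1: n·r = n·C gives 7x - 6y + 6z = -17.
Substitute r = (-11, -4, -14) + t(0, -2, 3) into the plane: -137 + 30t = -17, so t = 4.
Intersection: (-11, -4, -14) + 4·(0, -2, 3) = (-11, -12, -2).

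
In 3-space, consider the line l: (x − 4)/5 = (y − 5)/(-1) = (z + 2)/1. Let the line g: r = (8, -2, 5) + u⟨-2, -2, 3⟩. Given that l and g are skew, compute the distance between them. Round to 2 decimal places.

1.49

l has direction (5, -1, 1) through (4, 5, -2).
Common perpendicular direction n = (5, -1, 1) × (-2, -2, 3) = (-1, -17, -12).
With w = (8, -2, 5) − (4, 5, -2) = (4, -7, 7), w · n = 31.
Distance = |w · n| / |n| = |31| / √434 ≈ 1.49.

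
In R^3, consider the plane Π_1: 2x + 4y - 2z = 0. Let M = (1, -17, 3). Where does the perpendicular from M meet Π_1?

Foot = M − λn with λ = (n·M − d)/|n|² = (-72 − 0)/24 = -3.
Foot = (1, -17, 3) − (-3)·(2, 4, -2) = (7, -5, -3).

(7, -5, -3)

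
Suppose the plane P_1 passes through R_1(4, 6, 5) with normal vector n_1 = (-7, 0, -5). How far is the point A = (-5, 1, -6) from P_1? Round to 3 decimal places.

P_1: n_1·r = n_1·R_1 gives -7x - 5z = -53.
n·A − d = (-7)·(-5) + (0)·(1) + (-5)·(-6) − (-53) = 118; |n| = √74.
Distance = |118| / √74 = 118/√74 ≈ 13.717.

13.717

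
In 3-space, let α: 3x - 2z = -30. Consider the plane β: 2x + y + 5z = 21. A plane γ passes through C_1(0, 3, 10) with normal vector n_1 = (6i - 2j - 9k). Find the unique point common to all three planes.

γ: n_1·r = n_1·C_1 gives 6x - 2y - 9z = -96.
Solving the 3×3 linear system 3x - 2z = -30, 2x + y + 5z = 21, 6x - 2y - 9z = -96 (e.g. by elimination or Cramer's rule, determinant = 23) gives (-6, 3, 6).

(-6, 3, 6)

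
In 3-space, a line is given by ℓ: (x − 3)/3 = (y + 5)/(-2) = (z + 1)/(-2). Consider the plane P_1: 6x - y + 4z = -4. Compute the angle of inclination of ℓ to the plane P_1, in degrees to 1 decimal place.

23.6

ℓ has direction (3, -2, -2) through (3, -5, -1).
sin θ = |n·v| / (|n||v|) = |12| / (√53 · √17) = 0.39978.
θ ≈ 23.6°.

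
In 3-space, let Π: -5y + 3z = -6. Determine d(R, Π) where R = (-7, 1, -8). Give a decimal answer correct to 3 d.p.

n·R − d = (0)·(-7) + (-5)·(1) + (3)·(-8) − (-6) = -23; |n| = √34.
Distance = |-23| / √34 = 23/√34 ≈ 3.944.

3.944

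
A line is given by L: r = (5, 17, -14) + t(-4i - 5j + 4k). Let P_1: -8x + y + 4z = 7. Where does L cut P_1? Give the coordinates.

Substitute r = (5, 17, -14) + t(-4, -5, 4) into the plane: -79 + 43t = 7, so t = 2.
Intersection: (5, 17, -14) + 2·(-4, -5, 4) = (-3, 7, -6).

(-3, 7, -6)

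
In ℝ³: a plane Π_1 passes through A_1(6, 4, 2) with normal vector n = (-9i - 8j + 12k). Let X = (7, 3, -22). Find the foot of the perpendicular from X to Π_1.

(-2, -5, -10)

Π_1: n·r = n·A_1 gives -9x - 8y + 12z = -62.
Foot = X − λn with λ = (n·X − d)/|n|² = (-351 − (-62))/289 = -1.
Foot = (7, 3, -22) − (-1)·(-9, -8, 12) = (-2, -5, -10).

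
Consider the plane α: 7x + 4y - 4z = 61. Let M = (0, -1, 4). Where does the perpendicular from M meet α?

(7, 3, 0)

Foot = M − λn with λ = (n·M − d)/|n|² = (-20 − 61)/81 = -1.
Foot = (0, -1, 4) − (-1)·(7, 4, -4) = (7, 3, 0).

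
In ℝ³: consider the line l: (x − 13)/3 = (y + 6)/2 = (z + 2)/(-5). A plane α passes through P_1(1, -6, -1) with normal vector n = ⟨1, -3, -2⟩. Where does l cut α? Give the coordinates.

(7, -10, 8)

l has direction (3, 2, -5) through (13, -6, -2).
α: n·r = n·P_1 gives x - 3y - 2z = 21.
Substitute r = (13, -6, -2) + t(3, 2, -5) into the plane: 35 + 7t = 21, so t = -2.
Intersection: (13, -6, -2) + (-2)·(3, 2, -5) = (7, -10, 8).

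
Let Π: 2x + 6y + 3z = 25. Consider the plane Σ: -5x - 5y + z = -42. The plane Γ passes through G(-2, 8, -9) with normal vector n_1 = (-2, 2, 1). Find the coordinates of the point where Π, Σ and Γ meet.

(-1, 8, -7)

Γ: n_1·r = n_1·G gives -2x + 2y + z = 11.
Solving the 3×3 linear system 2x + 6y + 3z = 25, -5x - 5y + z = -42, -2x + 2y + z = 11 (e.g. by elimination or Cramer's rule, determinant = -56) gives (-1, 8, -7).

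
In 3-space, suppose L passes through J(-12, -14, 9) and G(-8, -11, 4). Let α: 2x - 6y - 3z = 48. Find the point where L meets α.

(0, -5, -6)

A direction vector for L is G − J = (4, 3, -5).
Substitute r = (-12, -14, 9) + t(4, 3, -5) into the plane: 33 + 5t = 48, so t = 3.
Intersection: (-12, -14, 9) + 3·(4, 3, -5) = (0, -5, -6).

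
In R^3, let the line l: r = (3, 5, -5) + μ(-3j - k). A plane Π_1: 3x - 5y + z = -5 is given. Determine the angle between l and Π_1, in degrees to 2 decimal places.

48.45

sin θ = |n·v| / (|n||v|) = |14| / (√35 · √10) = 0.74833.
θ ≈ 48.45°.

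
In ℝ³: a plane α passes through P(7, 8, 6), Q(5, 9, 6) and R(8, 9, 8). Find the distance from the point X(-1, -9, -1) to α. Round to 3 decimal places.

11.699

PQ = (-2, 1, 0), PR = (1, 1, 2); a normal to α is PQ × PR = (2, 4, -3).
Using P: α has equation 2x + 4y - 3z = 28.
n·X − d = (2)·(-1) + (4)·(-9) + (-3)·(-1) − 28 = -63; |n| = √29.
Distance = |-63| / √29 = 63/√29 ≈ 11.699.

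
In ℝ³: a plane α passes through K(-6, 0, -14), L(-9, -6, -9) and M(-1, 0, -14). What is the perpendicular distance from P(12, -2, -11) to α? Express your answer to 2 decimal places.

KL = (-3, -6, 5), KM = (5, 0, 0); a normal to α is KL × KM = (0, 25, 30).
Using K: α has equation 25y + 30z = -420.
n·P − d = (0)·(12) + (25)·(-2) + (30)·(-11) − (-420) = 40; |n| = √1525.
Distance = |40| / √1525 = 40/√1525 ≈ 1.02.

1.02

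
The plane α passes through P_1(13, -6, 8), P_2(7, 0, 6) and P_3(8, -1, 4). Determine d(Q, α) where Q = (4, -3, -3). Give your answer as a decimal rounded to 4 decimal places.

P_1P_2 = (-6, 6, -2), P_1P_3 = (-5, 5, -4); a normal to α is P_1P_2 × P_1P_3 = (-14, -14, 0).
Using P_1: α has equation -14x - 14y = -98.
n·Q − d = (-14)·(4) + (-14)·(-3) + (0)·(-3) − (-98) = 84; |n| = √392.
Distance = |84| / √392 = 84/√392 ≈ 4.2426.

4.2426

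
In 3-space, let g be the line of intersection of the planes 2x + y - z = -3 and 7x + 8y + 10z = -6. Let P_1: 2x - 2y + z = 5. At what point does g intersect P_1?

Direction of g: (2, 1, -1) × (7, 8, 10) = (18, -27, 9).
A point on g: solving the two plane equations with x = -4 gives (-4, 4, -1).
Substitute r = (-4, 4, -1) + t(18, -27, 9) into the plane: -17 + 99t = 5, so t = 2/9.
Intersection: (-4, 4, -1) + (2/9)·(18, -27, 9) = (0, -2, 1).

(0, -2, 1)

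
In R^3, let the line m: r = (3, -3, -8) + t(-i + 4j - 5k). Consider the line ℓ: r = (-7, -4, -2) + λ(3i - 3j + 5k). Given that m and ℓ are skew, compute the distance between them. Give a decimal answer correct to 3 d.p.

Common perpendicular direction n = (-1, 4, -5) × (3, -3, 5) = (5, -10, -9).
With w = (-7, -4, -2) − (3, -3, -8) = (-10, -1, 6), w · n = -94.
Distance = |w · n| / |n| = |-94| / √206 ≈ 6.549.

6.549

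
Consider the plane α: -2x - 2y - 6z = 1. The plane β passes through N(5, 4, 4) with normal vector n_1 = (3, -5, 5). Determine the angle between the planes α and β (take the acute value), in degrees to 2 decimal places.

59.32

β: n_1·r = n_1·N gives 3x - 5y + 5z = 15.
cos θ = |n₁·n₂| / (|n₁||n₂|) = |-26| / (√44 · √59).
θ = arccos(0.51029) ≈ 59.32°.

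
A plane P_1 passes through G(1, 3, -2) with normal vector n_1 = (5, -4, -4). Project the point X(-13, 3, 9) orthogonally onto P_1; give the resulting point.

P_1: n_1·r = n_1·G gives 5x - 4y - 4z = 1.
Foot = X − λn with λ = (n·X − d)/|n|² = (-113 − 1)/57 = -2.
Foot = (-13, 3, 9) − (-2)·(5, -4, -4) = (-3, -5, 1).

(-3, -5, 1)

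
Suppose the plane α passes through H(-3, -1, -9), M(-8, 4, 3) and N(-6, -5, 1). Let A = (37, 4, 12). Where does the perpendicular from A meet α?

HM = (-5, 5, 12), HN = (-3, -4, 10); a normal to α is HM × HN = (98, 14, 35).
Using H: α has equation 98x + 14y + 35z = -623.
Foot = A − λn with λ = (n·A − d)/|n|² = (4102 − (-623))/11025 = 3/7.
Foot = (37, 4, 12) − (3/7)·(98, 14, 35) = (-5, -2, -3).

(-5, -2, -3)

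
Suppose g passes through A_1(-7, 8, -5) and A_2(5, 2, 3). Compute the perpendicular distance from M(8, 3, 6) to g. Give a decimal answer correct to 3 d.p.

A direction vector for g is A_2 − A_1 = (12, -6, 8).
Taking (-7, 8, -5) on g with direction v = (12, -6, 8): w = M − (-7, 8, -5) = (15, -5, 11), and w × v = (26, 12, -30).
Distance = |w × v| / |v| = √1720 / √244 ≈ 2.655.

2.655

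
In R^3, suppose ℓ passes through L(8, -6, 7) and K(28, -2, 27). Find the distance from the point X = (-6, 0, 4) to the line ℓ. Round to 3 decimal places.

A direction vector for ℓ is K − L = (20, 4, 20).
Taking (8, -6, 7) on ℓ with direction v = (20, 4, 20): w = X − (8, -6, 7) = (-14, 6, -3), and w × v = (132, 220, -176).
Distance = |w × v| / |v| = √96800 / √816 ≈ 10.892.

10.892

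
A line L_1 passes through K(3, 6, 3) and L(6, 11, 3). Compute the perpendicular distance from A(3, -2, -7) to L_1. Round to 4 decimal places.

10.8139

A direction vector for L_1 is L − K = (3, 5, 0).
Taking (3, 6, 3) on L_1 with direction v = (3, 5, 0): w = A − (3, 6, 3) = (0, -8, -10), and w × v = (50, -30, 24).
Distance = |w × v| / |v| = √3976 / √34 ≈ 10.8139.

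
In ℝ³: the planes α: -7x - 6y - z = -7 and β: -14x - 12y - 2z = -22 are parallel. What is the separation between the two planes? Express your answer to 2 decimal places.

Rescale β by 1/2: -7x - 6y - z = -11. Then distance = |-7 − (-11)| / √86 ≈ 0.43.

0.43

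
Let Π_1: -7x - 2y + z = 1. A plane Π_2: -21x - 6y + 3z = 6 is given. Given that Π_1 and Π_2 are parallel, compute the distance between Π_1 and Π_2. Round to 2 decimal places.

Rescale Π_2 by 1/3: -7x - 2y + z = 2. Then distance = |1 − 2| / √54 ≈ 0.14.

0.14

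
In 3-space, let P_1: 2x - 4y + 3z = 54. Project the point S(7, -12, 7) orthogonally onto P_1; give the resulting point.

(5, -8, 4)

Foot = S − λn with λ = (n·S − d)/|n|² = (83 − 54)/29 = 1.
Foot = (7, -12, 7) − 1·(2, -4, 3) = (5, -8, 4).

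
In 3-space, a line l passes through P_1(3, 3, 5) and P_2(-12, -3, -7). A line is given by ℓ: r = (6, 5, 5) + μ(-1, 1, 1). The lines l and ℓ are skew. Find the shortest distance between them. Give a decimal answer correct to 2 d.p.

A direction vector for l is P_2 − P_1 = (-15, -6, -12).
Common perpendicular direction n = (-15, -6, -12) × (-1, 1, 1) = (6, 27, -21).
With w = (6, 5, 5) − (3, 3, 5) = (3, 2, 0), w · n = 72.
Distance = |w · n| / |n| = |72| / √1206 ≈ 2.07.

2.07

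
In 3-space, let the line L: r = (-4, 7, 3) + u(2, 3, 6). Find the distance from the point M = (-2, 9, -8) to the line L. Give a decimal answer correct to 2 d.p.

Taking (-4, 7, 3) on L with direction v = (2, 3, 6): w = M − (-4, 7, 3) = (2, 2, -11), and w × v = (45, -34, 2).
Distance = |w × v| / |v| = √3185 / √49 ≈ 8.06.

8.06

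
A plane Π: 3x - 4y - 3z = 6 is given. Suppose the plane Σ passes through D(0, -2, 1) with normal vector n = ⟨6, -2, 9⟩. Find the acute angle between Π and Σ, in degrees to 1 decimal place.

Σ: n·r = n·D gives 6x - 2y + 9z = 13.
cos θ = |n₁·n₂| / (|n₁||n₂|) = |-1| / (√34 · √121).
θ = arccos(0.01559) ≈ 89.1°.

89.1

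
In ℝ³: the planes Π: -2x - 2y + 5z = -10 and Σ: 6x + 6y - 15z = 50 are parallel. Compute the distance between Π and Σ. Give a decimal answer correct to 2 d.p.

1.16

Rescale Σ by 1/(-3): -2x - 2y + 5z = -50/3. Then distance = |-10 − (-50/3)| / √33 ≈ 1.16.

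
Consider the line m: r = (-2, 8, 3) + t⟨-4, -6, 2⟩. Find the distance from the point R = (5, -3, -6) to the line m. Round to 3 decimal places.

15.616

Taking (-2, 8, 3) on m with direction v = (-4, -6, 2): w = R − (-2, 8, 3) = (7, -11, -9), and w × v = (-76, 22, -86).
Distance = |w × v| / |v| = √13656 / √56 ≈ 15.616.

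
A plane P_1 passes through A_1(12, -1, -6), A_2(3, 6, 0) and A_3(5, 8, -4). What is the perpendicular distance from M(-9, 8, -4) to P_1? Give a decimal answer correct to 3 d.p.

A_1A_2 = (-9, 7, 6), A_1A_3 = (-7, 9, 2); a normal to P_1 is A_1A_2 × A_1A_3 = (-40, -24, -32).
Using A_1: P_1 has equation -40x - 24y - 32z = -264.
n·M − d = (-40)·(-9) + (-24)·(8) + (-32)·(-4) − (-264) = 560; |n| = √3200.
Distance = |560| / √3200 = 560/√3200 ≈ 9.899.

9.899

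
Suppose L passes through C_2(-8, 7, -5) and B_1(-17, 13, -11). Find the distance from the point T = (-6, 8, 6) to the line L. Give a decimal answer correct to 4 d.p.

A direction vector for L is B_1 − C_2 = (-9, 6, -6).
Taking (-8, 7, -5) on L with direction v = (-9, 6, -6): w = T − (-8, 7, -5) = (2, 1, 11), and w × v = (-72, -87, 21).
Distance = |w × v| / |v| = √13194 / √153 ≈ 9.2863.

9.2863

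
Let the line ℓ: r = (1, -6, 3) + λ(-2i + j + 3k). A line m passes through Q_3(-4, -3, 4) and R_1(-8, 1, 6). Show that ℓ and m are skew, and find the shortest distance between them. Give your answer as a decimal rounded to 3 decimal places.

1.640

A direction vector for m is R_1 − Q_3 = (-4, 4, 2).
Common perpendicular direction n = (-2, 1, 3) × (-4, 4, 2) = (-10, -8, -4).
With w = (-4, -3, 4) − (1, -6, 3) = (-5, 3, 1), w · n = 22.
Since n ≠ 0 the lines are not parallel, and w · n = 22 ≠ 0 so they do not intersect; hence they are skew.
Distance = |w · n| / |n| = |22| / √180 ≈ 1.640.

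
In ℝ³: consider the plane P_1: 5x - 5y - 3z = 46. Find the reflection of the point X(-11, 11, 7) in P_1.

(19, -19, -11)

λ = (n·X − d)/|n|² = (-131 − 46)/59 = -3.
Reflection = X − 2λn = (-11, 11, 7) − (-6)·(5, -5, -3) = (19, -19, -11).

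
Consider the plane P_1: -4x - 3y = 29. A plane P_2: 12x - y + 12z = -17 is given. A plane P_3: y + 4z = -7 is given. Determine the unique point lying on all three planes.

Solving the 3×3 linear system -4x - 3y = 29, 12x - y + 12z = -17, y + 4z = -7 (e.g. by elimination or Cramer's rule, determinant = 208) gives (-2, -7, 0).

(-2, -7, 0)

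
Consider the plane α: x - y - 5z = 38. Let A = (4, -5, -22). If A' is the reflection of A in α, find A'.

λ = (n·A − d)/|n|² = (119 − 38)/27 = 3.
Reflection = A − 2λn = (4, -5, -22) − 6·(1, -1, -5) = (-2, 1, 8).

(-2, 1, 8)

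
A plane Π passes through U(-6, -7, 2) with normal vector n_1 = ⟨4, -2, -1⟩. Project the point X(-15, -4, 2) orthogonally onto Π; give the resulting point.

Π: n_1·r = n_1·U gives 4x - 2y - z = -12.
Foot = X − λn with λ = (n·X − d)/|n|² = (-54 − (-12))/21 = -2.
Foot = (-15, -4, 2) − (-2)·(4, -2, -1) = (-7, -8, 0).

(-7, -8, 0)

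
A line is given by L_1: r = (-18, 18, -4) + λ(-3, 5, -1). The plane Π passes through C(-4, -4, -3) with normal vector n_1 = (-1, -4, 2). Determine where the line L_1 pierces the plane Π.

Π: n_1·r = n_1·C gives -x - 4y + 2z = 14.
Substitute r = (-18, 18, -4) + t(-3, 5, -1) into the plane: -62 + (-19)t = 14, so t = -4.
Intersection: (-18, 18, -4) + (-4)·(-3, 5, -1) = (-6, -2, 0).

(-6, -2, 0)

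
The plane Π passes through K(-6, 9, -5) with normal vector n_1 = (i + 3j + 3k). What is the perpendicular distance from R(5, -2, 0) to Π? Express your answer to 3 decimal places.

1.606

Π: n_1·r = n_1·K gives x + 3y + 3z = 6.
n·R − d = (1)·(5) + (3)·(-2) + (3)·(0) − 6 = -7; |n| = √19.
Distance = |-7| / √19 = 7/√19 ≈ 1.606.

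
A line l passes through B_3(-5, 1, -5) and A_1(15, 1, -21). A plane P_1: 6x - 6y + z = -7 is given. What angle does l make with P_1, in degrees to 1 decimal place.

A direction vector for l is A_1 − B_3 = (20, 0, -16).
sin θ = |n·v| / (|n||v|) = |104| / (√73 · √656) = 0.47525.
θ ≈ 28.4°.

28.4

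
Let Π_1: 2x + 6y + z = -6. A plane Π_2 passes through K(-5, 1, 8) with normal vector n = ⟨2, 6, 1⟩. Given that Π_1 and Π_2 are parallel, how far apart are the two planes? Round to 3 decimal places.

Π_2: n·r = n·K gives 2x + 6y + z = 4.
Same normal n = (2, 6, 1) with |n| = √41; distance = |-6 − 4| / |n| = 10/√41 ≈ 1.562.

1.562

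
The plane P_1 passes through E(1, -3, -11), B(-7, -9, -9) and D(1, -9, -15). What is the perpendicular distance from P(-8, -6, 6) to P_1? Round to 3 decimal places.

EB = (-8, -6, 2), ED = (0, -6, -4); a normal to P_1 is EB × ED = (36, -32, 48).
Using E: P_1 has equation 36x - 32y + 48z = -396.
n·P − d = (36)·(-8) + (-32)·(-6) + (48)·(6) − (-396) = 588; |n| = √4624.
Distance = |588| / √4624 = 588/√4624 ≈ 8.647.

8.647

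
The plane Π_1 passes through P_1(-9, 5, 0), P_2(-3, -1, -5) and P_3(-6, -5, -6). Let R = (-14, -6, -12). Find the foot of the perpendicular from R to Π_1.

(-12, -9, -6)

P_1P_2 = (6, -6, -5), P_1P_3 = (3, -10, -6); a normal to Π_1 is P_1P_2 × P_1P_3 = (-14, 21, -42).
Using P_1: Π_1 has equation -14x + 21y - 42z = 231.
Foot = R − λn with λ = (n·R − d)/|n|² = (574 − 231)/2401 = 1/7.
Foot = (-14, -6, -12) − (1/7)·(-14, 21, -42) = (-12, -9, -6).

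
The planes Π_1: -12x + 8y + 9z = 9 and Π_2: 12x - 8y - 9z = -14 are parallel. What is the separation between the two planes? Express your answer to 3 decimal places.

Rescale Π_2 by 1/(-1): -12x + 8y + 9z = 14. Then distance = |9 − 14| / √289 ≈ 0.294.

0.294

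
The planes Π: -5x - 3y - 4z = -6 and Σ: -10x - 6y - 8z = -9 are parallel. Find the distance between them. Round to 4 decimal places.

Rescale Σ by 1/2: -5x - 3y - 4z = -9/2. Then distance = |-6 − (-9/2)| / √50 ≈ 0.2121.

0.2121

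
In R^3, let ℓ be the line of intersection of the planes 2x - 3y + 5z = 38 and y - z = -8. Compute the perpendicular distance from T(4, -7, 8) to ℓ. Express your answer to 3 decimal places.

5.099

Direction of ℓ: (2, -3, 5) × (0, 1, -1) = (-2, 2, 2).
A point on ℓ: solving the two plane equations with x = 2 gives (2, -3, 5).
Taking (2, -3, 5) on ℓ with direction v = (-2, 2, 2): w = T − (2, -3, 5) = (2, -4, 3), and w × v = (-14, -10, -4).
Distance = |w × v| / |v| = √312 / √12 ≈ 5.099.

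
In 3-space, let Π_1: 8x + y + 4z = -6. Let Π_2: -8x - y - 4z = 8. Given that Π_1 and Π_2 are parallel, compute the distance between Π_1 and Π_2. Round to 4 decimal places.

0.2222

Rescale Π_2 by 1/(-1): 8x + y + 4z = -8. Then distance = |-6 − (-8)| / √81 ≈ 0.2222.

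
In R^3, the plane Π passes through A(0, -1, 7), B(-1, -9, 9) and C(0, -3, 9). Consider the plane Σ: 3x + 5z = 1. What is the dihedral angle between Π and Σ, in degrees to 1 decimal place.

68.8

AB = (-1, -8, 2), AC = (0, -2, 2); a normal to Π is AB × AC = (-12, 2, 2).
Using A: Π has equation -12x + 2y + 2z = 12.
cos θ = |n₁·n₂| / (|n₁||n₂|) = |-26| / (√152 · √34).
θ = arccos(0.36167) ≈ 68.8°.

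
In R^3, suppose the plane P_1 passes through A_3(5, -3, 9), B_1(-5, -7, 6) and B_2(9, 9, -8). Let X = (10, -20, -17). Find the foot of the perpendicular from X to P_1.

(-2, 1, -5)

A_3B_1 = (-10, -4, -3), A_3B_2 = (4, 12, -17); a normal to P_1 is A_3B_1 × A_3B_2 = (104, -182, -104).
Using A_3: P_1 has equation 104x - 182y - 104z = 130.
Foot = X − λn with λ = (n·X − d)/|n|² = (6448 − 130)/54756 = 3/26.
Foot = (10, -20, -17) − (3/26)·(104, -182, -104) = (-2, 1, -5).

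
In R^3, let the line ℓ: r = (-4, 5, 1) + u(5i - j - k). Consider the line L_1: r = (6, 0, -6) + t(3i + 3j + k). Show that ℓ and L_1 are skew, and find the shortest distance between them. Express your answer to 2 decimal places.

Common perpendicular direction n = (5, -1, -1) × (3, 3, 1) = (2, -8, 18).
With w = (6, 0, -6) − (-4, 5, 1) = (10, -5, -7), w · n = -66.
Since n ≠ 0 the lines are not parallel, and w · n = -66 ≠ 0 so they do not intersect; hence they are skew.
Distance = |w · n| / |n| = |-66| / √392 ≈ 3.33.

3.33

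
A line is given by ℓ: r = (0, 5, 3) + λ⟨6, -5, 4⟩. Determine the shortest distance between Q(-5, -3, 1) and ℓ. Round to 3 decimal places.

9.641

Taking (0, 5, 3) on ℓ with direction v = (6, -5, 4): w = Q − (0, 5, 3) = (-5, -8, -2), and w × v = (-42, 8, 73).
Distance = |w × v| / |v| = √7157 / √77 ≈ 9.641.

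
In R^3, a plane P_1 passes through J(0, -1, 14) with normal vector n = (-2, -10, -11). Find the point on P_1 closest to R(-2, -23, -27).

(4, 7, 6)

P_1: n·r = n·J gives -2x - 10y - 11z = -144.
Foot = R − λn with λ = (n·R − d)/|n|² = (531 − (-144))/225 = 3.
Foot = (-2, -23, -27) − 3·(-2, -10, -11) = (4, 7, 6).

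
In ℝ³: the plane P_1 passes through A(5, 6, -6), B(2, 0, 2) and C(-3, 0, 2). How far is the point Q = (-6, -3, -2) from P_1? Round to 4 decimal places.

4.8000

AB = (-3, -6, 8), AC = (-8, -6, 8); a normal to P_1 is AB × AC = (0, -40, -30).
Using A: P_1 has equation -40y - 30z = -60.
n·Q − d = (0)·(-6) + (-40)·(-3) + (-30)·(-2) − (-60) = 240; |n| = √2500.
Distance = |240| / √2500 = 240/√2500 ≈ 4.8000.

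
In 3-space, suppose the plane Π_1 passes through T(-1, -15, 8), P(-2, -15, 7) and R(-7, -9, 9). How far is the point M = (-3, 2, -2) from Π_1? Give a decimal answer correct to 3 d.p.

15.182

TP = (-1, 0, -1), TR = (-6, 6, 1); a normal to Π_1 is TP × TR = (6, 7, -6).
Using T: Π_1 has equation 6x + 7y - 6z = -159.
n·M − d = (6)·(-3) + (7)·(2) + (-6)·(-2) − (-159) = 167; |n| = √121.
Distance = |167| / √121 = 167/√121 ≈ 15.182.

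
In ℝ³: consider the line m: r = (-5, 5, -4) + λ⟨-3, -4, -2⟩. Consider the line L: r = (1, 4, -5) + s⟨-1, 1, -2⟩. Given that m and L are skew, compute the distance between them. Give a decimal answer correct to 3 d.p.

Common perpendicular direction n = (-3, -4, -2) × (-1, 1, -2) = (10, -4, -7).
With w = (1, 4, -5) − (-5, 5, -4) = (6, -1, -1), w · n = 71.
Distance = |w · n| / |n| = |71| / √165 ≈ 5.527.

5.527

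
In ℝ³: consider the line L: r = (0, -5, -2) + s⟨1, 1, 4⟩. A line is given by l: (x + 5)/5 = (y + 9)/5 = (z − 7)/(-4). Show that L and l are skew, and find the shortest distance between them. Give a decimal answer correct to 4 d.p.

0.7071

l has direction (5, 5, -4) through (-5, -9, 7).
Common perpendicular direction n = (1, 1, 4) × (5, 5, -4) = (-24, 24, 0).
With w = (-5, -9, 7) − (0, -5, -2) = (-5, -4, 9), w · n = 24.
Since n ≠ 0 the lines are not parallel, and w · n = 24 ≠ 0 so they do not intersect; hence they are skew.
Distance = |w · n| / |n| = |24| / √1152 ≈ 0.7071.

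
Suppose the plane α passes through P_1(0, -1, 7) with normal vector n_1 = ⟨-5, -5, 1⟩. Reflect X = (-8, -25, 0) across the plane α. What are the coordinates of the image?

α: n_1·r = n_1·P_1 gives -5x - 5y + z = 12.
λ = (n·X − d)/|n|² = (165 − 12)/51 = 3.
Reflection = X − 2λn = (-8, -25, 0) − 6·(-5, -5, 1) = (22, 5, -6).

(22, 5, -6)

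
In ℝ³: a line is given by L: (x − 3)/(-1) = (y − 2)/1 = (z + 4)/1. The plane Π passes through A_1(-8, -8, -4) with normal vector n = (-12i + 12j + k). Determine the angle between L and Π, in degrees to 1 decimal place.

58.1

L has direction (-1, 1, 1) through (3, 2, -4).
Π: n·r = n·A_1 gives -12x + 12y + z = -4.
sin θ = |n·v| / (|n||v|) = |25| / (√289 · √3) = 0.84904.
θ ≈ 58.1°.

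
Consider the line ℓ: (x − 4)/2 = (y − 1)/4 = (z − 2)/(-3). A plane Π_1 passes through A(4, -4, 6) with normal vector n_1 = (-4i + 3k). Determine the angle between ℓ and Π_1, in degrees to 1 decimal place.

39.2

ℓ has direction (2, 4, -3) through (4, 1, 2).
Π_1: n_1·r = n_1·A gives -4x + 3z = 2.
sin θ = |n·v| / (|n||v|) = |-17| / (√25 · √29) = 0.63136.
θ ≈ 39.2°.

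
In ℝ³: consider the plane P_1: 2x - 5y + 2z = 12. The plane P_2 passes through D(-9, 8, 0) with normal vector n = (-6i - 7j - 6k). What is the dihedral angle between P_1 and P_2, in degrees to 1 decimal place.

P_2: n·r = n·D gives -6x - 7y - 6z = -2.
cos θ = |n₁·n₂| / (|n₁||n₂|) = |11| / (√33 · √121).
θ = arccos(0.17408) ≈ 80.0°.

80.0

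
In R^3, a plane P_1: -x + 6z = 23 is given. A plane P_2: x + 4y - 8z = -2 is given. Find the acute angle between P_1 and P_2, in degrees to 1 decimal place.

26.5

cos θ = |n₁·n₂| / (|n₁||n₂|) = |-49| / (√37 · √81).
θ = arccos(0.89506) ≈ 26.5°.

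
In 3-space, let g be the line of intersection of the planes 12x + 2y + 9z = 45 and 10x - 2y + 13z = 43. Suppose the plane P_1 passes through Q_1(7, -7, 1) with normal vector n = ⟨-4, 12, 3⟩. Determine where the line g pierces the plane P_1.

(7, -6, -3)

Direction of g: (12, 2, 9) × (10, -2, 13) = (44, -66, -44).
A point on g: solving the two plane equations with x = 11 gives (11, -12, -7).
P_1: n·r = n·Q_1 gives -4x + 12y + 3z = -109.
Substitute r = (11, -12, -7) + t(44, -66, -44) into the plane: -209 + (-1100)t = -109, so t = -1/11.
Intersection: (11, -12, -7) + (-1/11)·(44, -66, -44) = (7, -6, -3).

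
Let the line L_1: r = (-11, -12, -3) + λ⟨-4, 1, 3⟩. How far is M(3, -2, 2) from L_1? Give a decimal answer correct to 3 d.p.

16.853

Taking (-11, -12, -3) on L_1 with direction v = (-4, 1, 3): w = M − (-11, -12, -3) = (14, 10, 5), and w × v = (25, -62, 54).
Distance = |w × v| / |v| = √7385 / √26 ≈ 16.853.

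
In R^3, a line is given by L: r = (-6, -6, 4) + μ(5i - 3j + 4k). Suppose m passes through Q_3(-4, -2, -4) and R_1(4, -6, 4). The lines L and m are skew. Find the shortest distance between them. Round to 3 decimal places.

A direction vector for m is R_1 − Q_3 = (8, -4, 8).
Common perpendicular direction n = (5, -3, 4) × (8, -4, 8) = (-8, -8, 4).
With w = (-4, -2, -4) − (-6, -6, 4) = (2, 4, -8), w · n = -80.
Distance = |w · n| / |n| = |-80| / √144 ≈ 6.667.

6.667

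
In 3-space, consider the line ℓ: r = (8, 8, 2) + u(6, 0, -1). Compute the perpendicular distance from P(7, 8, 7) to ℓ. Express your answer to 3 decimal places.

4.768

Taking (8, 8, 2) on ℓ with direction v = (6, 0, -1): w = P − (8, 8, 2) = (-1, 0, 5), and w × v = (0, 29, 0).
Distance = |w × v| / |v| = √841 / √37 ≈ 4.768.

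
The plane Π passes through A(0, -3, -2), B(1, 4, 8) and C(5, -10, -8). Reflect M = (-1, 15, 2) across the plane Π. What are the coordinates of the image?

(-9, -1, 14)

AB = (1, 7, 10), AC = (5, -7, -6); a normal to Π is AB × AC = (28, 56, -42).
Using A: Π has equation 28x + 56y - 42z = -84.
λ = (n·M − d)/|n|² = (728 − (-84))/5684 = 1/7.
Reflection = M − 2λn = (-1, 15, 2) − (2/7)·(28, 56, -42) = (-9, -1, 14).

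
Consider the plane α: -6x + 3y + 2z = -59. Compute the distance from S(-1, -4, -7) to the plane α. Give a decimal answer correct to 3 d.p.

n·S − d = (-6)·(-1) + (3)·(-4) + (2)·(-7) − (-59) = 39; |n| = √49.
Distance = |39| / √49 = 39/√49 ≈ 5.571.

5.571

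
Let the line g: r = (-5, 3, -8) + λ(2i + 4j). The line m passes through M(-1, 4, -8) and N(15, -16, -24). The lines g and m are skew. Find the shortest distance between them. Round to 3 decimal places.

1.774

A direction vector for m is N − M = (16, -20, -16).
Common perpendicular direction n = (2, 4, 0) × (16, -20, -16) = (-64, 32, -104).
With w = (-1, 4, -8) − (-5, 3, -8) = (4, 1, 0), w · n = -224.
Distance = |w · n| / |n| = |-224| / √15936 ≈ 1.774.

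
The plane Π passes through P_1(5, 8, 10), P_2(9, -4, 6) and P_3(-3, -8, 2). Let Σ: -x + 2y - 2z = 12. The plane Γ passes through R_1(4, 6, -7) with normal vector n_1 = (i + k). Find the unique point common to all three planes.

(-10, 8, 7)

P_1P_2 = (4, -12, -4), P_1P_3 = (-8, -16, -8); a normal to Π is P_1P_2 × P_1P_3 = (32, 64, -160).
Using P_1: Π has equation 32x + 64y - 160z = -928.
Γ: n_1·r = n_1·R_1 gives x + z = -3.
Solving the 3×3 linear system 32x + 64y - 160z = -928, -x + 2y - 2z = 12, x + z = -3 (e.g. by elimination or Cramer's rule, determinant = 320) gives (-10, 8, 7).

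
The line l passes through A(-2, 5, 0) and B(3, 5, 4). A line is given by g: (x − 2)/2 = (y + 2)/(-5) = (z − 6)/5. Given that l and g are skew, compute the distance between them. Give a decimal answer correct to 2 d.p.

1.35

A direction vector for l is B − A = (5, 0, 4).
g has direction (2, -5, 5) through (2, -2, 6).
Common perpendicular direction n = (5, 0, 4) × (2, -5, 5) = (20, -17, -25).
With w = (2, -2, 6) − (-2, 5, 0) = (4, -7, 6), w · n = 49.
Distance = |w · n| / |n| = |49| / √1314 ≈ 1.35.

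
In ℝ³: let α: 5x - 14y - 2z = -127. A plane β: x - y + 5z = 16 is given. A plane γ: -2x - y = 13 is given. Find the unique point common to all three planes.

Solving the 3×3 linear system 5x - 14y - 2z = -127, x - y + 5z = 16, -2x - y = 13 (e.g. by elimination or Cramer's rule, determinant = 171) gives (-9, 5, 6).

(-9, 5, 6)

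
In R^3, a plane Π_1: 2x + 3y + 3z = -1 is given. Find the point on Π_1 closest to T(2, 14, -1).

Foot = T − λn with λ = (n·T − d)/|n|² = (43 − (-1))/22 = 2.
Foot = (2, 14, -1) − 2·(2, 3, 3) = (-2, 8, -7).

(-2, 8, -7)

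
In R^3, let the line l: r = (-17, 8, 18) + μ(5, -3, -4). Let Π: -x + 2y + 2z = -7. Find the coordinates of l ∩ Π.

Substitute r = (-17, 8, 18) + t(5, -3, -4) into the plane: 69 + (-19)t = -7, so t = 4.
Intersection: (-17, 8, 18) + 4·(5, -3, -4) = (3, -4, 2).

(3, -4, 2)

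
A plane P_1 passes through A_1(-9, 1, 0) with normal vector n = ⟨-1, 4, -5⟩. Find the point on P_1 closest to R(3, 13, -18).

P_1: n·r = n·A_1 gives -x + 4y - 5z = 13.
Foot = R − λn with λ = (n·R − d)/|n|² = (139 − 13)/42 = 3.
Foot = (3, 13, -18) − 3·(-1, 4, -5) = (6, 1, -3).

(6, 1, -3)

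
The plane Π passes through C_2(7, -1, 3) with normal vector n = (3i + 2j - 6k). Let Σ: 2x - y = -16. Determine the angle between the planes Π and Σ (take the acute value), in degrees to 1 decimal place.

Π: n·r = n·C_2 gives 3x + 2y - 6z = 1.
cos θ = |n₁·n₂| / (|n₁||n₂|) = |4| / (√49 · √5).
θ = arccos(0.25555) ≈ 75.2°.

75.2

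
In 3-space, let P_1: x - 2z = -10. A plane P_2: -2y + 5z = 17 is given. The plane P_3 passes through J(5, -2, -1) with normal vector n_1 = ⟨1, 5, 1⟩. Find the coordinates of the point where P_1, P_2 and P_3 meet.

(-4, -1, 3)

P_3: n_1·r = n_1·J gives x + 5y + z = -6.
Solving the 3×3 linear system x - 2z = -10, -2y + 5z = 17, x + 5y + z = -6 (e.g. by elimination or Cramer's rule, determinant = -31) gives (-4, -1, 3).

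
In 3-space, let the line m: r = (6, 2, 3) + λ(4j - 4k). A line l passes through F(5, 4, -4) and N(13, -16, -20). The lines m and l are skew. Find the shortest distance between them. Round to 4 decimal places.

2.0140

A direction vector for l is N − F = (8, -20, -16).
Common perpendicular direction n = (0, 4, -4) × (8, -20, -16) = (-144, -32, -32).
With w = (5, 4, -4) − (6, 2, 3) = (-1, 2, -7), w · n = 304.
Distance = |w · n| / |n| = |304| / √22784 ≈ 2.0140.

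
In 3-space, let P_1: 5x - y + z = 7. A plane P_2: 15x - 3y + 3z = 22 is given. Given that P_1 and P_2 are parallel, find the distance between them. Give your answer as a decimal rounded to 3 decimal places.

Rescale P_2 by 1/3: 5x - y + z = 22/3. Then distance = |7 − (22/3)| / √27 ≈ 0.064.

0.064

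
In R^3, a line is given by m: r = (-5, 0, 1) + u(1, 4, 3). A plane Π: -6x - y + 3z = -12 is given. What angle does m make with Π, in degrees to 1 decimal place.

sin θ = |n·v| / (|n||v|) = |-1| / (√46 · √26) = 0.02892.
θ ≈ 1.7°.

1.7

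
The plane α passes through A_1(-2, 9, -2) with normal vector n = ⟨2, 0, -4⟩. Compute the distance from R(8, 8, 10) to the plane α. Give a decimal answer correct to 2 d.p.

6.26

α: n·r = n·A_1 gives 2x - 4z = 4.
n·R − d = (2)·(8) + (0)·(8) + (-4)·(10) − 4 = -28; |n| = √20.
Distance = |-28| / √20 = 28/√20 ≈ 6.26.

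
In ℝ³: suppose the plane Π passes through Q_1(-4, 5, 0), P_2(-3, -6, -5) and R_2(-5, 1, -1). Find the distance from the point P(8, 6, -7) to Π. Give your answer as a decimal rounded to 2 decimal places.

0.16

Q_1P_2 = (1, -11, -5), Q_1R_2 = (-1, -4, -1); a normal to Π is Q_1P_2 × Q_1R_2 = (-9, 6, -15).
Using Q_1: Π has equation -9x + 6y - 15z = 66.
n·P − d = (-9)·(8) + (6)·(6) + (-15)·(-7) − 66 = 3; |n| = √342.
Distance = |3| / √342 = 3/√342 ≈ 0.16.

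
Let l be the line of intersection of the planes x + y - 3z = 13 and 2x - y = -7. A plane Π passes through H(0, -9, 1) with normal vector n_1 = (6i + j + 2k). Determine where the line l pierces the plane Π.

Direction of l: (1, 1, -3) × (2, -1, 0) = (-3, -6, -3).
A point on l: solving the two plane equations with x = 5 gives (5, 17, 3).
Π: n_1·r = n_1·H gives 6x + y + 2z = -7.
Substitute r = (5, 17, 3) + t(-3, -6, -3) into the plane: 53 + (-30)t = -7, so t = 2.
Intersection: (5, 17, 3) + 2·(-3, -6, -3) = (-1, 5, -3).

(-1, 5, -3)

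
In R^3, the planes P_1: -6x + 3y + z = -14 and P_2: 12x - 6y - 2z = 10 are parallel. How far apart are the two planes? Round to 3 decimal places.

1.327

Rescale P_2 by 1/(-2): -6x + 3y + z = -5. Then distance = |-14 − (-5)| / √46 ≈ 1.327.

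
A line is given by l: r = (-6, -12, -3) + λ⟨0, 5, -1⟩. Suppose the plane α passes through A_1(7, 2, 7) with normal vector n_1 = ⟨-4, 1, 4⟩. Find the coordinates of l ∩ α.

α: n_1·r = n_1·A_1 gives -4x + y + 4z = 2.
Substitute r = (-6, -12, -3) + t(0, 5, -1) into the plane: 0 + 1t = 2, so t = 2.
Intersection: (-6, -12, -3) + 2·(0, 5, -1) = (-6, -2, -5).

(-6, -2, -5)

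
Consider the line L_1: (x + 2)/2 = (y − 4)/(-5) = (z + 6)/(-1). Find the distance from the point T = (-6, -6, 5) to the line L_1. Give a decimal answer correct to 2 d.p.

L_1 has direction (2, -5, -1) through (-2, 4, -6).
Taking (-2, 4, -6) on L_1 with direction v = (2, -5, -1): w = T − (-2, 4, -6) = (-4, -10, 11), and w × v = (65, 18, 40).
Distance = |w × v| / |v| = √6149 / √30 ≈ 14.32.

14.32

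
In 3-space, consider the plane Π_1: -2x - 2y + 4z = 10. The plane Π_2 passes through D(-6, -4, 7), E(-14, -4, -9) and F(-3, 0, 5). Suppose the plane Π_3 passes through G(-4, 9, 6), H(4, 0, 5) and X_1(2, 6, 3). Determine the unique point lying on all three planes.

DE = (-8, 0, -16), DF = (3, 4, -2); a normal to Π_2 is DE × DF = (64, -64, -32).
Using D: Π_2 has equation 64x - 64y - 32z = -352.
GH = (8, -9, -1), GX_1 = (6, -3, -3); a normal to Π_3 is GH × GX_1 = (24, 18, 30).
Using G: Π_3 has equation 24x + 18y + 30z = 246.
Solving the 3×3 linear system -2x - 2y + 4z = 10, 64x - 64y - 32z = -352, 24x + 18y + 30z = 246 (e.g. by elimination or Cramer's rule, determinant = 18816) gives (1, 4, 5).

(1, 4, 5)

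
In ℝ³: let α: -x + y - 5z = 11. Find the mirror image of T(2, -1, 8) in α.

(-2, 3, -12)

λ = (n·T − d)/|n|² = (-43 − 11)/27 = -2.
Reflection = T − 2λn = (2, -1, 8) − (-4)·(-1, 1, -5) = (-2, 3, -12).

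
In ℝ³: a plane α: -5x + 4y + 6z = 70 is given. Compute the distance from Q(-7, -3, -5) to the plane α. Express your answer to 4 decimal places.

n·Q − d = (-5)·(-7) + (4)·(-3) + (6)·(-5) − 70 = -77; |n| = √77.
Distance = |-77| / √77 = 77/√77 ≈ 8.7750.

8.7750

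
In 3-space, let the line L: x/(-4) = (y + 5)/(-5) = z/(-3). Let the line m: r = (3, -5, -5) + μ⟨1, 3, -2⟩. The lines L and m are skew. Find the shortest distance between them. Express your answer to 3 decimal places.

3.992

L has direction (-4, -5, -3) through (0, -5, 0).
Common perpendicular direction n = (-4, -5, -3) × (1, 3, -2) = (19, -11, -7).
With w = (3, -5, -5) − (0, -5, 0) = (3, 0, -5), w · n = 92.
Distance = |w · n| / |n| = |92| / √531 ≈ 3.992.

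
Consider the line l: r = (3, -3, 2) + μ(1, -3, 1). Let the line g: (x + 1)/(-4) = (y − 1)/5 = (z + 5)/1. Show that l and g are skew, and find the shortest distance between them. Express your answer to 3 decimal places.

g has direction (-4, 5, 1) through (-1, 1, -5).
Common perpendicular direction n = (1, -3, 1) × (-4, 5, 1) = (-8, -5, -7).
With w = (-1, 1, -5) − (3, -3, 2) = (-4, 4, -7), w · n = 61.
Since n ≠ 0 the lines are not parallel, and w · n = 61 ≠ 0 so they do not intersect; hence they are skew.
Distance = |w · n| / |n| = |61| / √138 ≈ 5.193.

5.193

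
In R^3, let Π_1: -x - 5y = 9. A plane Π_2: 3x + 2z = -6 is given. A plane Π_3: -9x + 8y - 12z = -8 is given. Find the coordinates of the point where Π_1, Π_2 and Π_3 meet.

(-4, -1, 3)

Solving the 3×3 linear system -x - 5y = 9, 3x + 2z = -6, -9x + 8y - 12z = -8 (e.g. by elimination or Cramer's rule, determinant = -74) gives (-4, -1, 3).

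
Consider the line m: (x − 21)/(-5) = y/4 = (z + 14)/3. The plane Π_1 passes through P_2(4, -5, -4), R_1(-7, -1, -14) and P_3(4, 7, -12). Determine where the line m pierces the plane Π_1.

m has direction (-5, 4, 3) through (21, 0, -14).
P_2R_1 = (-11, 4, -10), P_2P_3 = (0, 12, -8); a normal to Π_1 is P_2R_1 × P_2P_3 = (88, -88, -132).
Using P_2: Π_1 has equation 88x - 88y - 132z = 1320.
Substitute r = (21, 0, -14) + t(-5, 4, 3) into the plane: 3696 + (-1188)t = 1320, so t = 2.
Intersection: (21, 0, -14) + 2·(-5, 4, 3) = (11, 8, -8).

(11, 8, -8)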